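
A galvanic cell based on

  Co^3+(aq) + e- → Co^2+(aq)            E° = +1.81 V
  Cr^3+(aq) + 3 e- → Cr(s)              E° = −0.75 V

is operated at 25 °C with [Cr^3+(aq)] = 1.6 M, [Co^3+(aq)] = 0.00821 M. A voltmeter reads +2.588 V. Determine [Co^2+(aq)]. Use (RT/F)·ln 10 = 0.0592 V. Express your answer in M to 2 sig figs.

The Co³⁺/Co²⁺ couple has the larger reduction potential, so it is the cathode: E°cell = +1.81 − (−0.75) = +2.56 V and n = 3.
From the Nernst equation, log Q = n(E° − E)/0.0592 = 3·(+2.56 − (+2.588))/0.0592 = −1.419.
For 3 Co^3+(aq) + Cr(s) → 3 Co^2+(aq) + Cr^3+(aq), the reaction quotient is Q = ([Co^2+(aq)]^3·[Cr^3+(aq)]) / [Co^3+(aq)]^3.
Solving for the unknown gives log [Co^2+(aq)] = −2.627, so [Co^2+(aq)] ≈ 0.0024 M.

0.0024 M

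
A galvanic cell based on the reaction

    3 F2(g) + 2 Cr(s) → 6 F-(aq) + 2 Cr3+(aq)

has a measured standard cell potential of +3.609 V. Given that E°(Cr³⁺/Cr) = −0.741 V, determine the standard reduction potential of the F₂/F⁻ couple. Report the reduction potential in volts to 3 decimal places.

+2.868 V

In the reaction as written the F₂/F⁻ couple is reduced (cathode) and Cr³⁺/Cr is oxidized (anode), so E°cell = E°(F₂/F⁻) − E°(Cr³⁺/Cr).
E°(F₂/F⁻) = E°cell + E°(anode) = +3.609 + (−0.741) = +2.868 V.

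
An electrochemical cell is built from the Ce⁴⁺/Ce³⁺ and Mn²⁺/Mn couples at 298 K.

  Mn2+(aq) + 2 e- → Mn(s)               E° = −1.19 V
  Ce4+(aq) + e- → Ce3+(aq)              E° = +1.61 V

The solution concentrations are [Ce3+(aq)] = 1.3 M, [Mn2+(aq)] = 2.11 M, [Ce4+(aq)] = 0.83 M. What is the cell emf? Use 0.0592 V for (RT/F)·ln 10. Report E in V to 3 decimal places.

+2.779 V

Since E°(Ce⁴⁺/Ce³⁺) > E°(Mn²⁺/Mn), Ce⁴⁺/Ce³⁺ serves as the cathode.
E°cell = +1.61 − (−1.19) = +2.80 V, with n = 2 electrons transferred.
Balancing gives 2 Ce4+(aq) + Mn(s) → 2 Ce3+(aq) + Mn2+(aq); hence Q = ([Ce3+(aq)]^2·[Mn2+(aq)]) / [Ce4+(aq)]^2 = 5.18 (log Q = 0.714).
Applying E = E° − (RT ln10/nF)·log Q gives +2.80 − (0.0592/2)(0.714) = +2.779 V.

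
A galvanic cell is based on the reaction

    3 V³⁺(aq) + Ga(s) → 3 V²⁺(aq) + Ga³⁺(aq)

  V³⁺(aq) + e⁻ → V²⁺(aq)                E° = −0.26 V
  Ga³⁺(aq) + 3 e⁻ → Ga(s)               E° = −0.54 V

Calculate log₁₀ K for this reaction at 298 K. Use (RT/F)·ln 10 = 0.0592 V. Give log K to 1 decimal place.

log K = 14.2

The V³⁺/V²⁺ couple is reduced (cathode); E°cell = −0.26 − (−0.54) = +0.28 V with n = 3.
At equilibrium E = 0, so log K = nE°cell / 0.0592 = (3)(+0.28) / 0.0592 = 14.2.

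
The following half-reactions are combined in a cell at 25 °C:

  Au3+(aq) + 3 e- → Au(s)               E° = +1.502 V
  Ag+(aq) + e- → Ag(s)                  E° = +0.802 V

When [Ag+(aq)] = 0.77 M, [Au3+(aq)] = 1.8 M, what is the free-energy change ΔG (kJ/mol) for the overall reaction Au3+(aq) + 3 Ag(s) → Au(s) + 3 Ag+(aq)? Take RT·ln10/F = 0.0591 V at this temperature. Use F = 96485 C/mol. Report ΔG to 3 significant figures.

−206 kJ/mol

With Au³⁺/Au reduced at the cathode, E°cell = +1.502 − (+0.802) = +0.700 V and n = 3.
The reaction quotient is [Ag+(aq)]^3 / [Au3+(aq)] = 0.254; by Nernst, E = +0.700 − (0.0591/3)(−0.596) = +0.7117 V.
ΔG = −nFE = −(3)(96485)(+0.7117) J/mol = −206 kJ/mol.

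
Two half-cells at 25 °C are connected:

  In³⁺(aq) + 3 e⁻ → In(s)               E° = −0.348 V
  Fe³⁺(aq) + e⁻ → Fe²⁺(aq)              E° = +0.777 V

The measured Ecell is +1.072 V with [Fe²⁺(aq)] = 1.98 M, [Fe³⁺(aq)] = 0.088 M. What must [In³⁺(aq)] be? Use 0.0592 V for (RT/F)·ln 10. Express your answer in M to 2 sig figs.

0.043 M

Fe³⁺/Fe²⁺ is the cathode (higher E°); E°cell = +0.777 − (−0.348) = +1.125 V with n = 3.
Rearranging E = E° − (0.0592/n)·log Q gives log Q = 3(+1.125 − (+1.072))/0.0592 = 2.686.
Balancing electrons gives 3 Fe³⁺(aq) + In(s) → 3 Fe²⁺(aq) + In³⁺(aq); thus Q = ([Fe²⁺(aq)]^3·[In³⁺(aq)]) / [Fe³⁺(aq)]^3.
Isolating [In³⁺(aq)] in Q = 10^{2.686} yields log [In³⁺(aq)] = −1.371, i.e. 0.043 M.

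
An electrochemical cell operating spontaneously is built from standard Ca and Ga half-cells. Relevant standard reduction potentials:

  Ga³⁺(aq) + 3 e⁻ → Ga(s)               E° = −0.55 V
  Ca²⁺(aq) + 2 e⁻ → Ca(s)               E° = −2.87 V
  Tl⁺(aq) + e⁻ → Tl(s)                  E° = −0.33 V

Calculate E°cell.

+2.32 V

Of the two couples in this cell, the one with the more positive reduction potential is reduced at the cathode: here that is Ga³⁺/Ga (−0.55 V); Ca²⁺/Ca (−2.87 V) is the anode.
E°cell = E°(cathode) − E°(anode) = −0.55 − (−2.87) = +2.32 V.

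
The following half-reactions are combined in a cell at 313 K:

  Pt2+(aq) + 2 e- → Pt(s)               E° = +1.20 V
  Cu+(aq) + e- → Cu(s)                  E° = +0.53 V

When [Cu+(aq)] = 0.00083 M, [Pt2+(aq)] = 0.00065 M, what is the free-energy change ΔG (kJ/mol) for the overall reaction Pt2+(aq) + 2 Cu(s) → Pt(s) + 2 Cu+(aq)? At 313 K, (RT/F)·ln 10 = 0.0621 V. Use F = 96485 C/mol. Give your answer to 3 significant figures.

With Pt²⁺/Pt reduced at the cathode, E°cell = +1.20 − (+0.53) = +0.67 V and n = 2.
Here Q = [Cu+(aq)]^2 / [Pt2+(aq)] = 0.00106 (log Q = −2.975), giving E = +0.67 − (0.0621/2)·(−2.975) = +0.7624 V.
Finally ΔG = −nFE = −(2)(96485 C/mol)(+0.7624 V) = −147 kJ/mol.

−147 kJ/mol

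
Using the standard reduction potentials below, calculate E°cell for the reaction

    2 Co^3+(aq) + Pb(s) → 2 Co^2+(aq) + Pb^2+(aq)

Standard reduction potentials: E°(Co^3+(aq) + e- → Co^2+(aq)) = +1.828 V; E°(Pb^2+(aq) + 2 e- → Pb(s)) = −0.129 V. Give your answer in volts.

+1.957 V

Co^3+(aq) gains electrons, so the Co³⁺/Co²⁺ couple is the cathode; the Pb²⁺/Pb couple is the anode.
E°cell = E°(cathode) − E°(anode) = +1.828 − (−0.129) = +1.957 V.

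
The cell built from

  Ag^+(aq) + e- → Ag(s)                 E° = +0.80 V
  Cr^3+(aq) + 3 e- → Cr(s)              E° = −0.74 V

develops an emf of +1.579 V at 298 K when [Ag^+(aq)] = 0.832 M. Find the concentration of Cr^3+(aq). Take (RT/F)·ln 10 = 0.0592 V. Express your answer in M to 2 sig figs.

0.0061 M

Ag⁺/Ag is the cathode (higher E°); E°cell = +0.80 − (−0.74) = +1.54 V with n = 3.
Rearranging E = E° − (0.0592/n)·log Q gives log Q = 3(+1.54 − (+1.579))/0.0592 = −1.976.
Balancing electrons gives 3 Ag^+(aq) + Cr(s) → 3 Ag(s) + Cr^3+(aq); thus Q = [Cr^3+(aq)] / [Ag^+(aq)]^3.
Solving for the unknown gives log [Cr^3+(aq)] = −2.216, so [Cr^3+(aq)] ≈ 0.0061 M.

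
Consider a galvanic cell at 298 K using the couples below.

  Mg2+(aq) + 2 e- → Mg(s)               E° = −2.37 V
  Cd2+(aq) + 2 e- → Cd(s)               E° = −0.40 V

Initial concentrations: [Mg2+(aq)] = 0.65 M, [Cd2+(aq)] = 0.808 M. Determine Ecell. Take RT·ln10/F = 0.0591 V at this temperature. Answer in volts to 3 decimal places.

+1.973 V

Cd²⁺/Cd is reduced (cathode, E° = −0.40 V) and Mg²⁺/Mg is oxidized (anode).
E°cell = E°cat − E°an = −0.40 − (−2.37) = +1.97 V; n = 2.
The balanced reaction is Cd2+(aq) + Mg(s) → Cd(s) + Mg2+(aq), so Q = [Mg2+(aq)] / [Cd2+(aq)] = 0.804 and log Q = −0.094.
E = E° − (0.0591/n)·log Q = +1.97 − (0.0591/2)(−0.094) = +1.973 V.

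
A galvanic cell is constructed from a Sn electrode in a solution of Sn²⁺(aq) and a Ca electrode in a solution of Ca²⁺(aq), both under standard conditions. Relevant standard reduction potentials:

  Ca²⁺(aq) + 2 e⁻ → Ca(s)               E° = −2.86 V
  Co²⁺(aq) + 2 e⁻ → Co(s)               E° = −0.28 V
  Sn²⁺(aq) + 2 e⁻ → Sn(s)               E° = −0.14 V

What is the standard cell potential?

+2.72 V

Of the two couples in this cell, the one with the more positive reduction potential is reduced at the cathode: here that is Sn²⁺/Sn (−0.14 V); Ca²⁺/Ca (−2.86 V) is the anode.
E°cell = E°(cathode) − E°(anode) = −0.14 − (−2.86) = +2.72 V.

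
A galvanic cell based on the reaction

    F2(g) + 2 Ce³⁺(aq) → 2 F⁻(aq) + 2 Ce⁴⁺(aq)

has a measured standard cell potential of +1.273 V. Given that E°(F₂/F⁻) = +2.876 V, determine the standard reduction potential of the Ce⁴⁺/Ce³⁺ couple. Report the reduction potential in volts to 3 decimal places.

+1.603 V

In the reaction as written the F₂/F⁻ couple is reduced (cathode) and Ce⁴⁺/Ce³⁺ is oxidized (anode), so E°cell = E°(F₂/F⁻) − E°(Ce⁴⁺/Ce³⁺).
E°(Ce⁴⁺/Ce³⁺) = E°(cathode) − E°cell = +2.876 − (+1.273) = +1.603 V.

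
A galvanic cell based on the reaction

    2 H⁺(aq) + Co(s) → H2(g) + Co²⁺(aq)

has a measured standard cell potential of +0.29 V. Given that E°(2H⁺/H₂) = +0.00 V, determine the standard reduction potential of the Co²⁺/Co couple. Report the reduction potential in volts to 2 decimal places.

In the reaction as written the 2H⁺/H₂ couple is reduced (cathode) and Co²⁺/Co is oxidized (anode), so E°cell = E°(2H⁺/H₂) − E°(Co²⁺/Co).
E°(Co²⁺/Co) = E°(cathode) − E°cell = +0.00 − (+0.29) = −0.29 V.

−0.29 V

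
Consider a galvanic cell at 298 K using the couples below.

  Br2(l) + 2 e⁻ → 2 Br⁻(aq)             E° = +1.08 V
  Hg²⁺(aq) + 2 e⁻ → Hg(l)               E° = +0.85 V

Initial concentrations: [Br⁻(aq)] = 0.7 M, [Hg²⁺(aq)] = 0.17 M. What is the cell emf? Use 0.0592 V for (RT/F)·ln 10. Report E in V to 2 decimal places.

Since E°(Br₂/Br⁻) > E°(Hg²⁺/Hg), Br₂/Br⁻ serves as the cathode.
E°cell = E°cat − E°an = +1.08 − (+0.85) = +0.23 V; n = 2.
Balancing gives Br2(l) + Hg(l) → 2 Br⁻(aq) + Hg²⁺(aq); hence Q = [Br⁻(aq)]^2·[Hg²⁺(aq)] = 0.0833 (log Q = −1.079).
E = E° − (0.0592/n)·log Q = +0.23 − (0.0592/2)(−1.079) = +0.26 V.

+0.26 V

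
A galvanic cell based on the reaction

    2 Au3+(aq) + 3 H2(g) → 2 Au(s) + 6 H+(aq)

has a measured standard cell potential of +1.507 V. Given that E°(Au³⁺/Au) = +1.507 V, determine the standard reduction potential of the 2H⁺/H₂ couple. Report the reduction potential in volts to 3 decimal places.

+0.000 V

In the reaction as written the Au³⁺/Au couple is reduced (cathode) and 2H⁺/H₂ is oxidized (anode), so E°cell = E°(Au³⁺/Au) − E°(2H⁺/H₂).
E°(2H⁺/H₂) = E°(cathode) − E°cell = +1.507 − (+1.507) = +0.000 V.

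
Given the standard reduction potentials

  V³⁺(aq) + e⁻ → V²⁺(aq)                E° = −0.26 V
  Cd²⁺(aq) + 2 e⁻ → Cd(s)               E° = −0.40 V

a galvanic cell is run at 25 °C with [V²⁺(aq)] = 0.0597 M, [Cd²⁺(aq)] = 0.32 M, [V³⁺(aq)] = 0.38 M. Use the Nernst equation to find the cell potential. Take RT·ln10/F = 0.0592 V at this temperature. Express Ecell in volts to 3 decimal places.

V³⁺/V²⁺ is reduced (cathode, E° = −0.26 V) and Cd²⁺/Cd is oxidized (anode).
E°cell = −0.26 − (−0.40) = +0.14 V, with n = 2 electrons transferred.
Balancing gives 2 V³⁺(aq) + Cd(s) → 2 V²⁺(aq) + Cd²⁺(aq); hence Q = ([V²⁺(aq)]^2·[Cd²⁺(aq)]) / [V³⁺(aq)]^2 = 0.0079 (log Q = −2.102).
By the Nernst equation, E = +0.14 − (0.0592/2)·(−2.102) = +0.202 V.

+0.202 V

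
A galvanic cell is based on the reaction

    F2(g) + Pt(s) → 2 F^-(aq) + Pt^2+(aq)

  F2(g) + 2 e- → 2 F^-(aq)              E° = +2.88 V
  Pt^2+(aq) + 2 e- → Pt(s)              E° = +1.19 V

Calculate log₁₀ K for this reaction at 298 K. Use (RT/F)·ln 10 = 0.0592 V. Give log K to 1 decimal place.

log K = 57.1

The F₂/F⁻ couple is reduced (cathode); E°cell = +2.88 − (+1.19) = +1.69 V with n = 2.
At equilibrium E = 0, so log K = nE°cell / 0.0592 = (2)(+1.69) / 0.0592 = 57.1.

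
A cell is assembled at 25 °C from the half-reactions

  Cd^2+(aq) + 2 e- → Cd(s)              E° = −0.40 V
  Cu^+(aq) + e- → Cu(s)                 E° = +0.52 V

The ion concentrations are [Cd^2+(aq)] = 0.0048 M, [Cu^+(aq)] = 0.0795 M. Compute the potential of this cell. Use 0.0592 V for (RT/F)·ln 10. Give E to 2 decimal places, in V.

Since E°(Cu⁺/Cu) > E°(Cd²⁺/Cd), Cu⁺/Cu serves as the cathode.
E°cell = +0.52 − (−0.40) = +0.92 V, with n = 2 electrons transferred.
Balancing gives 2 Cu^+(aq) + Cd(s) → 2 Cu(s) + Cd^2+(aq); hence Q = [Cd^2+(aq)] / [Cu^+(aq)]^2 = 0.759 (log Q = −0.119).
By the Nernst equation, E = +0.92 − (0.0592/2)·(−0.119) = +0.92 V.

+0.92 V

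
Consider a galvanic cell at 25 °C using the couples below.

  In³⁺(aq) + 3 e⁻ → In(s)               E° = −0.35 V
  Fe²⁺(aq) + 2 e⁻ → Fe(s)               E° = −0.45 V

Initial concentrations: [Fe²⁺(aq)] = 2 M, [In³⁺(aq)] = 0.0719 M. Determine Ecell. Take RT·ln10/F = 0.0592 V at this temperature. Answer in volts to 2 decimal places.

+0.07 V

The In³⁺/In couple has the more positive E°, so it is the cathode; Fe²⁺/Fe is the anode.
The standard potential is −0.35 − (−0.45) = +0.10 V and the balanced reaction transfers n = 6 electrons.
Balancing gives 2 In³⁺(aq) + 3 Fe(s) → 2 In(s) + 3 Fe²⁺(aq); hence Q = [Fe²⁺(aq)]^3 / [In³⁺(aq)]^2 = 1.55×10^3 (log Q = 3.190).
E = E° − (0.0592/n)·log Q = +0.10 − (0.0592/6)(3.190) = +0.07 V.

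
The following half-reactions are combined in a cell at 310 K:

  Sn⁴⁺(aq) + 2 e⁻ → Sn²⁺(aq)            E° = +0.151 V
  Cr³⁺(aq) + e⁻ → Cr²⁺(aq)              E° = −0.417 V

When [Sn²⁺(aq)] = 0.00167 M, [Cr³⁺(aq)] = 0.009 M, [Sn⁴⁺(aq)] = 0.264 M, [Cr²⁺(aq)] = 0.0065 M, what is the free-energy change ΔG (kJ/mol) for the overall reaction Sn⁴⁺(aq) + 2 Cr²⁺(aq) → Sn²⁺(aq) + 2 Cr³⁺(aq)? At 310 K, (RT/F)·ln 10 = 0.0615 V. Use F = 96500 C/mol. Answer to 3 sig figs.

The standard cell potential is +0.151 − (−0.417) = +0.568 V, with n = 2 electrons in the balanced equation.
The reaction quotient is ([Sn²⁺(aq)]·[Cr³⁺(aq)]^2) / ([Sn⁴⁺(aq)]·[Cr²⁺(aq)]^2) = 0.0121; by Nernst, E = +0.568 − (0.0615/2)(−1.916) = +0.6269 V.
Finally ΔG = −nFE = −(2)(96500 C/mol)(+0.6269 V) = −121 kJ/mol.

−121 kJ/mol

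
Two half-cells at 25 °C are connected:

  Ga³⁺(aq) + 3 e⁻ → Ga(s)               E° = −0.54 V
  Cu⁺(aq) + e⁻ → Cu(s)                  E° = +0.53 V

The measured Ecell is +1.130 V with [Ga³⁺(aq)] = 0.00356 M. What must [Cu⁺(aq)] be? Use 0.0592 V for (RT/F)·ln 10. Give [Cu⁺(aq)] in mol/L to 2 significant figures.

With Cu⁺/Cu at the cathode and Ga³⁺/Ga at the anode, E°cell = +0.53 − (−0.54) = +1.07 V (n = 3).
Rearranging E = E° − (0.0592/n)·log Q gives log Q = 3(+1.07 − (+1.130))/0.0592 = −3.041.
For 3 Cu⁺(aq) + Ga(s) → 3 Cu(s) + Ga³⁺(aq), the reaction quotient is Q = [Ga³⁺(aq)] / [Cu⁺(aq)]^3.
Substituting the known concentrations and solving, log [Cu⁺(aq)] = 0.197 and [Cu⁺(aq)] = 1.6 M.

1.6 M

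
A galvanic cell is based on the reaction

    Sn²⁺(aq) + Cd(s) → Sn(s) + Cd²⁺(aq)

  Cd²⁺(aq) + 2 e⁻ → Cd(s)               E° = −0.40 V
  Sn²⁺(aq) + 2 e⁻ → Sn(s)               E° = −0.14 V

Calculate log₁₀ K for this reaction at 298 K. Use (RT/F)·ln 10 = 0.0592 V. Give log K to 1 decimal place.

The Sn²⁺/Sn couple is reduced (cathode); E°cell = −0.14 − (−0.40) = +0.26 V with n = 2.
At equilibrium E = 0, so log K = nE°cell / 0.0592 = (2)(+0.26) / 0.0592 = 8.8.

log K = 8.8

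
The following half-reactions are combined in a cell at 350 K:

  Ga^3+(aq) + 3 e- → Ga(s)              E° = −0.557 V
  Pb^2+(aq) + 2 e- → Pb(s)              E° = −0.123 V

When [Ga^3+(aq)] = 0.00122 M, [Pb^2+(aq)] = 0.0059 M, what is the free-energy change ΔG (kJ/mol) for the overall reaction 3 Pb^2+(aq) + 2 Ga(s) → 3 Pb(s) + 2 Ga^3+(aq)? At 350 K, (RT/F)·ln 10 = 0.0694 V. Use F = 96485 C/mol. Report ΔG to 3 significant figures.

−246 kJ/mol

With Pb²⁺/Pb reduced at the cathode, E°cell = −0.123 − (−0.557) = +0.434 V and n = 6.
Q = [Ga^3+(aq)]^2 / [Pb^2+(aq)]^3 = 7.25, so log Q = 0.860 and E = +0.434 − (0.0694/6)(0.860) = +0.4241 V.
Then ΔG = −nFE = −6 × 96485 × +0.4241 J/mol = −246 kJ/mol.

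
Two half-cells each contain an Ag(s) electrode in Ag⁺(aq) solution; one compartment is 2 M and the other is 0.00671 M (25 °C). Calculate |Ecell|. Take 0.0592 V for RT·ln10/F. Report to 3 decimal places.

0.146 V

For a concentration cell E°cell = 0, since both electrodes use the same couple.
The compartment with the higher Ag⁺(aq) concentration (2 M) acts as the cathode; ions are reduced there and produced at the dilute (0.00671 M) anode.
With n = 1, Ecell = −(0.0592/1)·log([dilute]/[conc]) = −(0.0592/1)·log(0.00671/2) = +0.146 V.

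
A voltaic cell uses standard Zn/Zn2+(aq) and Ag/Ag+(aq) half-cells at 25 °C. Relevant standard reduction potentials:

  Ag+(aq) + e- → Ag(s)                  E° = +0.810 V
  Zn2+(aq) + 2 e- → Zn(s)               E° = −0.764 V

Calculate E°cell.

+1.574 V

The Ag⁺/Ag couple has the higher E°, so Ag ion is reduced (cathode) and Zn is oxidized (anode).
E°cell = E°(cathode) − E°(anode) = +0.810 − (−0.764) = +1.574 V.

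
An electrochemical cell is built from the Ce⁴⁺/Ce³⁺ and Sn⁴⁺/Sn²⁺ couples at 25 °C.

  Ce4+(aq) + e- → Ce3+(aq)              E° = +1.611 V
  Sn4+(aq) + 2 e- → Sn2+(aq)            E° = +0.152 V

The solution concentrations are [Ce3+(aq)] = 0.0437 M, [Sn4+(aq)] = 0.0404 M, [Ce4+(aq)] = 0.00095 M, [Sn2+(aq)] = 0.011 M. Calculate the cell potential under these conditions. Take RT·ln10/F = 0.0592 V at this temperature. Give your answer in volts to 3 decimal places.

+1.344 V

Since E°(Ce⁴⁺/Ce³⁺) > E°(Sn⁴⁺/Sn²⁺), Ce⁴⁺/Ce³⁺ serves as the cathode.
The standard potential is +1.611 − (+0.152) = +1.459 V and the balanced reaction transfers n = 2 electrons.
Balancing gives 2 Ce4+(aq) + Sn2+(aq) → 2 Ce3+(aq) + Sn4+(aq); hence Q = ([Ce3+(aq)]^2·[Sn4+(aq)]) / ([Ce4+(aq)]^2·[Sn2+(aq)]) = 7.77×10^3 (log Q = 3.891).
Applying E = E° − (RT ln10/nF)·log Q gives +1.459 − (0.0592/2)(3.891) = +1.344 V.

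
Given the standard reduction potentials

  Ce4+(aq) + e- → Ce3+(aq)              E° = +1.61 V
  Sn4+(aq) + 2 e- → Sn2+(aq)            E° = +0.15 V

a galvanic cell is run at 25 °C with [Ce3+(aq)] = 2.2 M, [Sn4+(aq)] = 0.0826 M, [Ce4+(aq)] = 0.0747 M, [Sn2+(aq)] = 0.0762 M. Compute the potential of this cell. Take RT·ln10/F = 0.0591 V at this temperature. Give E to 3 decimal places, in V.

+1.372 V

The Ce⁴⁺/Ce³⁺ couple has the more positive E°, so it is the cathode; Sn⁴⁺/Sn²⁺ is the anode.
The standard potential is +1.61 − (+0.15) = +1.46 V and the balanced reaction transfers n = 2 electrons.
For the overall reaction 2 Ce4+(aq) + Sn2+(aq) → 2 Ce3+(aq) + Sn4+(aq), Q = ([Ce3+(aq)]^2·[Sn4+(aq)]) / ([Ce4+(aq)]^2·[Sn2+(aq)]) = 940, giving log Q = 2.973.
By the Nernst equation, E = +1.46 − (0.0591/2)·(2.973) = +1.372 V.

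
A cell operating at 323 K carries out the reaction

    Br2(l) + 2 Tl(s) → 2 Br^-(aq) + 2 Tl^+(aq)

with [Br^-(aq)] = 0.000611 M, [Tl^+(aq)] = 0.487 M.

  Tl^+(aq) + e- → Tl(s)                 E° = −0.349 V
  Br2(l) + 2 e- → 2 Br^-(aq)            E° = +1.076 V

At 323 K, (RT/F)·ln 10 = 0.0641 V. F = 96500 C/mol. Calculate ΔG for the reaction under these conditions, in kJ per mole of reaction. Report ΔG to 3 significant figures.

The standard cell potential is +1.076 − (−0.349) = +1.425 V, with n = 2 electrons in the balanced equation.
Here Q = [Br^-(aq)]^2·[Tl^+(aq)]^2 = 8.85×10^−8 (log Q = −7.053), giving E = +1.425 − (0.0641/2)·(−7.053) = +1.6510 V.
ΔG = −nFE = −(2)(96500)(+1.6510) J/mol = −319 kJ/mol.

−319 kJ/mol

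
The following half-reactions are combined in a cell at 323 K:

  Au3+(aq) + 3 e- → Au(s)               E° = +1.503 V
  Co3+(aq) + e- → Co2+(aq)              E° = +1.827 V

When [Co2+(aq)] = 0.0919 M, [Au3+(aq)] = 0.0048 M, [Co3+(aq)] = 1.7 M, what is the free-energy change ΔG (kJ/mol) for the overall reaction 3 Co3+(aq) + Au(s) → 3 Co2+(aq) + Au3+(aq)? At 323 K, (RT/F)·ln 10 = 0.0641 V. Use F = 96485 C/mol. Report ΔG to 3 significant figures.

−132 kJ/mol

With Co³⁺/Co²⁺ reduced at the cathode, E°cell = +1.827 − (+1.503) = +0.324 V and n = 3.
The reaction quotient is ([Co2+(aq)]^3·[Au3+(aq)]) / [Co3+(aq)]^3 = 7.58×10^−7; by Nernst, E = +0.324 − (0.0641/3)(−6.120) = +0.4548 V.
Finally ΔG = −nFE = −(3)(96485 C/mol)(+0.4548 V) = −132 kJ/mol.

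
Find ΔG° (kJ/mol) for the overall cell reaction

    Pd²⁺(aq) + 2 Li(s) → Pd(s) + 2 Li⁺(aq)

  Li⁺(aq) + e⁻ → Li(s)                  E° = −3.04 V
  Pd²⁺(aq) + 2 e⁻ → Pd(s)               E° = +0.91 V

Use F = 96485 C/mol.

−762 kJ/mol

In the reaction as written Pd²⁺(aq) is reduced, so the Pd²⁺/Pd couple is the cathode and Li⁺/Li is the anode.
E°cell = +0.91 − (−3.04) = +3.95 V; balancing electrons gives n = 2.
ΔG° = −nFE°cell = −(2)(96485)(+3.95) J/mol = −762 kJ/mol.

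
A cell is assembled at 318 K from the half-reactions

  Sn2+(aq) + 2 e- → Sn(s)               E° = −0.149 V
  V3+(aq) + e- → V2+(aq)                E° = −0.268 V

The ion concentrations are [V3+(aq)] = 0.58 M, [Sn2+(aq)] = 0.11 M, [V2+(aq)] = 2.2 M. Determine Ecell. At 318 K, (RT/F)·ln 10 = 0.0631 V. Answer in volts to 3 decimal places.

+0.125 V

The Sn²⁺/Sn couple has the more positive E°, so it is the cathode; V³⁺/V²⁺ is the anode.
The standard potential is −0.149 − (−0.268) = +0.119 V and the balanced reaction transfers n = 2 electrons.
For the overall reaction Sn2+(aq) + 2 V2+(aq) → Sn(s) + 2 V3+(aq), Q = [V3+(aq)]^2 / ([Sn2+(aq)]·[V2+(aq)]^2) = 0.632, giving log Q = −0.199.
Applying E = E° − (RT ln10/nF)·log Q gives +0.119 − (0.0631/2)(−0.199) = +0.125 V.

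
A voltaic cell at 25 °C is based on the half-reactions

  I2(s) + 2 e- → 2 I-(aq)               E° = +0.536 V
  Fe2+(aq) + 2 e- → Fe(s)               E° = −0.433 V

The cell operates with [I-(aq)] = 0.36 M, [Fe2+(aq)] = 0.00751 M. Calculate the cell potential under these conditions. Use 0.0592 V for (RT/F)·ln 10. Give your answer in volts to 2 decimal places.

+1.06 V

I₂/I⁻ is reduced (cathode, E° = +0.536 V) and Fe²⁺/Fe is oxidized (anode).
E°cell = +0.536 − (−0.433) = +0.969 V, with n = 2 electrons transferred.
The balanced reaction is I2(s) + Fe(s) → 2 I-(aq) + Fe2+(aq), so Q = [I-(aq)]^2·[Fe2+(aq)] = 0.000973 and log Q = −3.012.
By the Nernst equation, E = +0.969 − (0.0592/2)·(−3.012) = +1.06 V.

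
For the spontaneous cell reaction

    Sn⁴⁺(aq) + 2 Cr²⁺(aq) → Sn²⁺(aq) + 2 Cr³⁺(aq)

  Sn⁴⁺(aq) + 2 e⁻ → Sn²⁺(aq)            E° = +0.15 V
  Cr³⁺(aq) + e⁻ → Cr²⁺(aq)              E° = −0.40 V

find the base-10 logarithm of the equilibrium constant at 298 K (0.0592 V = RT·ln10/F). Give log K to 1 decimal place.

log K = 18.6

The Sn⁴⁺/Sn²⁺ couple is reduced (cathode); E°cell = +0.15 − (−0.40) = +0.55 V with n = 2.
At equilibrium E = 0, so log K = nE°cell / 0.0592 = (2)(+0.55) / 0.0592 = 18.6.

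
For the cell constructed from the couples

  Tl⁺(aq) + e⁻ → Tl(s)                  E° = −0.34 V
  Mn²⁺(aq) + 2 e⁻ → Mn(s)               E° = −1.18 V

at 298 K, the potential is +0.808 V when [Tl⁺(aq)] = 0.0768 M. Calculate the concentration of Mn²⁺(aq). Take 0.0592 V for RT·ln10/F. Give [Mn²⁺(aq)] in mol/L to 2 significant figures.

With Tl⁺/Tl at the cathode and Mn²⁺/Mn at the anode, E°cell = −0.34 − (−1.18) = +0.84 V (n = 2).
Since E = E° − (0.0592/n)·log Q, log Q = n(E° − E)/0.0592 = 1.081.
Balancing electrons gives 2 Tl⁺(aq) + Mn(s) → 2 Tl(s) + Mn²⁺(aq); thus Q = [Mn²⁺(aq)] / [Tl⁺(aq)]^2.
Solving for the unknown gives log [Mn²⁺(aq)] = −1.148, so [Mn²⁺(aq)] ≈ 0.071 M.

0.071 M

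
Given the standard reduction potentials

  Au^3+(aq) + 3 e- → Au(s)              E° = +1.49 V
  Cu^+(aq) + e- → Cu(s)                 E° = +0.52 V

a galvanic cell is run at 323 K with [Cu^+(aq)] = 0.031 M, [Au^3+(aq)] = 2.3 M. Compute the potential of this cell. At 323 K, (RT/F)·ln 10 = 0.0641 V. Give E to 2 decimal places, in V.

The Au³⁺/Au couple has the more positive E°, so it is the cathode; Cu⁺/Cu is the anode.
E°cell = E°cat − E°an = +1.49 − (+0.52) = +0.97 V; n = 3.
Balancing gives Au^3+(aq) + 3 Cu(s) → Au(s) + 3 Cu^+(aq); hence Q = [Cu^+(aq)]^3 / [Au^3+(aq)] = 1.3×10^−5 (log Q = −4.888).
E = E° − (0.0641/n)·log Q = +0.97 − (0.0641/3)(−4.888) = +1.07 V.

+1.07 V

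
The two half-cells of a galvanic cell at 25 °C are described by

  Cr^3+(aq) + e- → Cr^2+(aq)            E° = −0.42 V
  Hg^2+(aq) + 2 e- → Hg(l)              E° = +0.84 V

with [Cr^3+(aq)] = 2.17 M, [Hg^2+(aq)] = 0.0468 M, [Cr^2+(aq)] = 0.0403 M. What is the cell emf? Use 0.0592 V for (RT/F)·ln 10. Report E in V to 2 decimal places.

+1.12 V

Since E°(Hg²⁺/Hg) > E°(Cr³⁺/Cr²⁺), Hg²⁺/Hg serves as the cathode.
E°cell = +0.84 − (−0.42) = +1.26 V, with n = 2 electrons transferred.
For the overall reaction Hg^2+(aq) + 2 Cr^2+(aq) → Hg(l) + 2 Cr^3+(aq), Q = [Cr^3+(aq)]^2 / ([Hg^2+(aq)]·[Cr^2+(aq)]^2) = 6.2×10^4, giving log Q = 4.792.
E = E° − (0.0592/n)·log Q = +1.26 − (0.0592/2)(4.792) = +1.12 V.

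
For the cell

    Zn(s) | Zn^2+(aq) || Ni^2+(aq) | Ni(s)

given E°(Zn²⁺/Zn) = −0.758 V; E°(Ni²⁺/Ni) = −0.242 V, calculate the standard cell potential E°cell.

+0.516 V

By convention the left-hand electrode in cell notation is the anode (oxidation) and the right-hand electrode is the cathode (reduction).
E°cell = E°(right) − E°(left) = −0.242 − (−0.758) = +0.516 V.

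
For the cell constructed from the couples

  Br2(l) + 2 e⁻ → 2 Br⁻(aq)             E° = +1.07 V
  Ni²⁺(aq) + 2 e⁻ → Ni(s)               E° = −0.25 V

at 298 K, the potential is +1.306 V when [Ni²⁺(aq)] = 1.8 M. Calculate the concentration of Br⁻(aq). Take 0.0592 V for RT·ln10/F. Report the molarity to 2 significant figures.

Br₂/Br⁻ is the cathode (higher E°); E°cell = +1.07 − (−0.25) = +1.32 V with n = 2.
Since E = E° − (0.0592/n)·log Q, log Q = n(E° − E)/0.0592 = 0.473.
The balanced reaction is Br2(l) + Ni(s) → 2 Br⁻(aq) + Ni²⁺(aq), so Q = [Br⁻(aq)]^2·[Ni²⁺(aq)].
Substituting the known concentrations and solving, log [Br⁻(aq)] = 0.109 and [Br⁻(aq)] = 1.3 M.

1.3 M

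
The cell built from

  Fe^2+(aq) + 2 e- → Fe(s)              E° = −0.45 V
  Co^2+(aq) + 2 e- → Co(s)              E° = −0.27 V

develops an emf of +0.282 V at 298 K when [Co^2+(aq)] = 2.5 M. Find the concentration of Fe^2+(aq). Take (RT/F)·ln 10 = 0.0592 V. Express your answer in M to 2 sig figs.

0.00090 M

The Co²⁺/Co couple has the larger reduction potential, so it is the cathode: E°cell = −0.27 − (−0.45) = +0.18 V and n = 2.
From the Nernst equation, log Q = n(E° − E)/0.0592 = 2·(+0.18 − (+0.282))/0.0592 = −3.446.
The balanced reaction is Co^2+(aq) + Fe(s) → Co(s) + Fe^2+(aq), so Q = [Fe^2+(aq)] / [Co^2+(aq)].
Substituting the known concentrations and solving, log [Fe^2+(aq)] = −3.048 and [Fe^2+(aq)] = 0.00090 M.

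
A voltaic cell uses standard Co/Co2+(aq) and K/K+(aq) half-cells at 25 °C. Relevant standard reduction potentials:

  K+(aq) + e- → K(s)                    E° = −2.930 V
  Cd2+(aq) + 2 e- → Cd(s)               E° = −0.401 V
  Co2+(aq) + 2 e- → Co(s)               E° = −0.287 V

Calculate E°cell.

The Co²⁺/Co couple has the higher E°, so Co ion is reduced (cathode) and K is oxidized (anode).
E°cell = E°(cathode) − E°(anode) = −0.287 − (−2.930) = +2.643 V.

+2.643 V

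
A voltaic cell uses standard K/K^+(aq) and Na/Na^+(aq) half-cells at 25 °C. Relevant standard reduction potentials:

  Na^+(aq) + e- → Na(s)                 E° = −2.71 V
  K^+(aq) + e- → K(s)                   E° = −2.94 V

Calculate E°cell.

Of the two couples in this cell, the one with the more positive reduction potential is reduced at the cathode: here that is Na⁺/Na (−2.71 V); K⁺/K (−2.94 V) is the anode.
E°cell = E°(cathode) − E°(anode) = −2.71 − (−2.94) = +0.23 V.

+0.23 V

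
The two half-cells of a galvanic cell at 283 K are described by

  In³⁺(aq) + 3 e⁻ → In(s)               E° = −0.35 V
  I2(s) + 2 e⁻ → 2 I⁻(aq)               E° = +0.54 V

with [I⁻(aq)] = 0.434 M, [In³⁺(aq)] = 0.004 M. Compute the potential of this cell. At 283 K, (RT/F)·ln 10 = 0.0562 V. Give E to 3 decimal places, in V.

Since E°(I₂/I⁻) > E°(In³⁺/In), I₂/I⁻ serves as the cathode.
E°cell = +0.54 − (−0.35) = +0.89 V, with n = 6 electrons transferred.
Balancing gives 3 I2(s) + 2 In(s) → 6 I⁻(aq) + 2 In³⁺(aq); hence Q = [I⁻(aq)]^6·[In³⁺(aq)]^2 = 1.07×10^−7 (log Q = −6.971).
E = E° − (0.0562/n)·log Q = +0.89 − (0.0562/6)(−6.971) = +0.955 V.

+0.955 V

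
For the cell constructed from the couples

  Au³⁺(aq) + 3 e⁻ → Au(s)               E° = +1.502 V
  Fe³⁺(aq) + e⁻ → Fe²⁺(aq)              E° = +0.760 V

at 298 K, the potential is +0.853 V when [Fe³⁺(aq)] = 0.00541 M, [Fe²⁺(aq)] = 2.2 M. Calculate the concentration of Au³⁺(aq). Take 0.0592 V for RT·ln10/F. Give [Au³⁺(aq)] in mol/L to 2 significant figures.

0.0063 M

Au³⁺/Au is the cathode (higher E°); E°cell = +1.502 − (+0.760) = +0.742 V with n = 3.
Since E = E° − (0.0592/n)·log Q, log Q = n(E° − E)/0.0592 = −5.625.
For Au³⁺(aq) + 3 Fe²⁺(aq) → Au(s) + 3 Fe³⁺(aq), the reaction quotient is Q = [Fe³⁺(aq)]^3 / ([Au³⁺(aq)]·[Fe²⁺(aq)]^3).
Substituting the known concentrations and solving, log [Au³⁺(aq)] = −2.203 and [Au³⁺(aq)] = 0.0063 M.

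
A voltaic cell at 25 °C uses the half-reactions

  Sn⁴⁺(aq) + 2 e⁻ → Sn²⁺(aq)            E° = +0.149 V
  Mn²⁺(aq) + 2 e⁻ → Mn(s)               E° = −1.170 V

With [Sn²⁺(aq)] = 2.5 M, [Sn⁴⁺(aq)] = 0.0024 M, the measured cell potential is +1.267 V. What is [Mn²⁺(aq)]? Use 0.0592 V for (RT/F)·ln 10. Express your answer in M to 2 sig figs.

The Sn⁴⁺/Sn²⁺ couple has the larger reduction potential, so it is the cathode: E°cell = +0.149 − (−1.170) = +1.319 V and n = 2.
Since E = E° − (0.0592/n)·log Q, log Q = n(E° − E)/0.0592 = 1.757.
For Sn⁴⁺(aq) + Mn(s) → Sn²⁺(aq) + Mn²⁺(aq), the reaction quotient is Q = ([Sn²⁺(aq)]·[Mn²⁺(aq)]) / [Sn⁴⁺(aq)].
Isolating [Mn²⁺(aq)] in Q = 10^{1.757} yields log [Mn²⁺(aq)] = −1.261, i.e. 0.055 M.

0.055 M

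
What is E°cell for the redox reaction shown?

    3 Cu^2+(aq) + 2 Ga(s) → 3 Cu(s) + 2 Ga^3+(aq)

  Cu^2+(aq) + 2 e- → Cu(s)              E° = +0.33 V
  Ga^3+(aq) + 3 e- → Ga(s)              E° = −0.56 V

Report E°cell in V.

Cu^2+(aq) gains electrons, so the Cu²⁺/Cu couple is the cathode; the Ga³⁺/Ga couple is the anode.
E°cell = E°(cathode) − E°(anode) = +0.33 − (−0.56) = +0.89 V.

+0.89 V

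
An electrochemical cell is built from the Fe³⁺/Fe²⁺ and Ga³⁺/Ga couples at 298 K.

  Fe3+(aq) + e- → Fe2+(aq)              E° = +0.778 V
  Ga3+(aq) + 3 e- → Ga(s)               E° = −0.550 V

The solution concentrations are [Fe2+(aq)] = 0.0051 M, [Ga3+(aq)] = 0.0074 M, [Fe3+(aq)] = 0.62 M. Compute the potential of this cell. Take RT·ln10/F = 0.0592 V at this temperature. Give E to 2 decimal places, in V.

Fe³⁺/Fe²⁺ is reduced (cathode, E° = +0.778 V) and Ga³⁺/Ga is oxidized (anode).
E°cell = +0.778 − (−0.550) = +1.328 V, with n = 3 electrons transferred.
For the overall reaction 3 Fe3+(aq) + Ga(s) → 3 Fe2+(aq) + Ga3+(aq), Q = ([Fe2+(aq)]^3·[Ga3+(aq)]) / [Fe3+(aq)]^3 = 4.12×10^−9, giving log Q = −8.385.
Applying E = E° − (RT ln10/nF)·log Q gives +1.328 − (0.0592/3)(−8.385) = +1.49 V.

+1.49 V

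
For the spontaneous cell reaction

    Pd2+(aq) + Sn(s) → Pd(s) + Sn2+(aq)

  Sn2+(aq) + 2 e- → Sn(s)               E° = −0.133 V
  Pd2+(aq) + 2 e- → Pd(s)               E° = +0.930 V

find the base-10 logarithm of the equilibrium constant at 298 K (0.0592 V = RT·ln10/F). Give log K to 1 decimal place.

log K = 35.9

The Pd²⁺/Pd couple is reduced (cathode); E°cell = +0.930 − (−0.133) = +1.063 V with n = 2.
At equilibrium E = 0, so log K = nE°cell / 0.0592 = (2)(+1.063) / 0.0592 = 35.9.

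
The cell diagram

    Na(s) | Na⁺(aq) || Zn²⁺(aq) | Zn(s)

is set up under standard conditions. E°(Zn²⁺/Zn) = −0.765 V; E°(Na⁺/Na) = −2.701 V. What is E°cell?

By convention the left-hand electrode in cell notation is the anode (oxidation) and the right-hand electrode is the cathode (reduction).
E°cell = E°(right) − E°(left) = −0.765 − (−2.701) = +1.936 V.

+1.936 V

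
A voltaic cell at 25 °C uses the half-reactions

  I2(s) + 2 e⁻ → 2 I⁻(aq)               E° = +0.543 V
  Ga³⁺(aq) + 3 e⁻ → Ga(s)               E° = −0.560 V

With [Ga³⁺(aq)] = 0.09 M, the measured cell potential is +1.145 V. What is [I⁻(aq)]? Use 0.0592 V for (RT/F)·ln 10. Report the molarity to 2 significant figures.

I₂/I⁻ is the cathode (higher E°); E°cell = +0.543 − (−0.560) = +1.103 V with n = 6.
From the Nernst equation, log Q = n(E° − E)/0.0592 = 6·(+1.103 − (+1.145))/0.0592 = −4.257.
For 3 I2(s) + 2 Ga(s) → 6 I⁻(aq) + 2 Ga³⁺(aq), the reaction quotient is Q = [I⁻(aq)]^6·[Ga³⁺(aq)]^2.
Substituting the known concentrations and solving, log [I⁻(aq)] = −0.361 and [I⁻(aq)] = 0.44 M.

0.44 M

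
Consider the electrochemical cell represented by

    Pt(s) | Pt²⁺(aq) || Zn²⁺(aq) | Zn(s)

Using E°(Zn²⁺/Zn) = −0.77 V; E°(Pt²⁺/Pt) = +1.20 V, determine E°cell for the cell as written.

By convention the left-hand electrode in cell notation is the anode (oxidation) and the right-hand electrode is the cathode (reduction).
E°cell = E°(right) − E°(left) = −0.77 − (+1.20) = −1.97 V.
The negative sign shows that, as written, the cell would require an external voltage to drive the reaction.

−1.97 V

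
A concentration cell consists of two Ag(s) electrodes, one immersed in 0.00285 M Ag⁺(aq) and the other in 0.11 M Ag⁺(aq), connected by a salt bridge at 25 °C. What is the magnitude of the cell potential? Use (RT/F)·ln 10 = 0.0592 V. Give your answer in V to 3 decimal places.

For a concentration cell E°cell = 0, since both electrodes use the same couple.
The compartment with the higher Ag⁺(aq) concentration (0.11 M) acts as the cathode; ions are reduced there and produced at the dilute (0.00285 M) anode.
With n = 1, Ecell = −(0.0592/1)·log([dilute]/[conc]) = −(0.0592/1)·log(0.00285/0.11) = +0.094 V.

0.094 V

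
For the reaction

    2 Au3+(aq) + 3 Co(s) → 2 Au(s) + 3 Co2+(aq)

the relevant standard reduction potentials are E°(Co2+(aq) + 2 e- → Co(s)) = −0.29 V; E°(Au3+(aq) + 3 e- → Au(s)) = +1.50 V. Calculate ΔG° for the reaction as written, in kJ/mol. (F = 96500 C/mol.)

−1036 kJ/mol

In the reaction as written Au3+(aq) is reduced, so the Au³⁺/Au couple is the cathode and Co²⁺/Co is the anode.
E°cell = +1.50 − (−0.29) = +1.79 V; balancing electrons gives n = 6.
ΔG° = −nFE°cell = −(6)(96500)(+1.79) J/mol = −1036 kJ/mol.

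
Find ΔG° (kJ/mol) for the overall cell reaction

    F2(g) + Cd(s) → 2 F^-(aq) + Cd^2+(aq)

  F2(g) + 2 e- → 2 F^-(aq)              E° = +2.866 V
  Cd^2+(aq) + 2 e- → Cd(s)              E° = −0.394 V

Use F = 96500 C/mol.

In the reaction as written F2(g) is reduced, so the F₂/F⁻ couple is the cathode and Cd²⁺/Cd is the anode.
E°cell = +2.866 − (−0.394) = +3.260 V; balancing electrons gives n = 2.
ΔG° = −nFE°cell = −(2)(96500)(+3.260) J/mol = −629 kJ/mol.

−629 kJ/mol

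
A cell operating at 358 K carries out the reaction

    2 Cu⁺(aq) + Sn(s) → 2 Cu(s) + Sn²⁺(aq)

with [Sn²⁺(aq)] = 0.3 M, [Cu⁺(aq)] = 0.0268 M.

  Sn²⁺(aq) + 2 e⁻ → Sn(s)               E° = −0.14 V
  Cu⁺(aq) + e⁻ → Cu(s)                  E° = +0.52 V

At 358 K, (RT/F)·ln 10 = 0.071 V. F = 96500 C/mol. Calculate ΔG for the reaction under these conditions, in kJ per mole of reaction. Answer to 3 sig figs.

−109 kJ/mol

E°cell = +0.52 − (−0.14) = +0.66 V; the balanced reaction transfers n = 2 electrons.
Here Q = [Sn²⁺(aq)] / [Cu⁺(aq)]^2 = 418 (log Q = 2.621), giving E = +0.66 − (0.071/2)·(2.621) = +0.5670 V.
Finally ΔG = −nFE = −(2)(96500 C/mol)(+0.5670 V) = −109 kJ/mol.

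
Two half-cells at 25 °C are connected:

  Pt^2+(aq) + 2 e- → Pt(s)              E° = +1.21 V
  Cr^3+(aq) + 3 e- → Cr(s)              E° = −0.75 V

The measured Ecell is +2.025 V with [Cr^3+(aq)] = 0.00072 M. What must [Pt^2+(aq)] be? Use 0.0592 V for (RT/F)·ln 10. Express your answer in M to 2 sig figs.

1.3 M

With Pt²⁺/Pt at the cathode and Cr³⁺/Cr at the anode, E°cell = +1.21 − (−0.75) = +1.96 V (n = 6).
Since E = E° − (0.0592/n)·log Q, log Q = n(E° − E)/0.0592 = −6.588.
The balanced reaction is 3 Pt^2+(aq) + 2 Cr(s) → 3 Pt(s) + 2 Cr^3+(aq), so Q = [Cr^3+(aq)]^2 / [Pt^2+(aq)]^3.
Isolating [Pt^2+(aq)] in Q = 10^{−6.588} yields log [Pt^2+(aq)] = 0.101, i.e. 1.3 M.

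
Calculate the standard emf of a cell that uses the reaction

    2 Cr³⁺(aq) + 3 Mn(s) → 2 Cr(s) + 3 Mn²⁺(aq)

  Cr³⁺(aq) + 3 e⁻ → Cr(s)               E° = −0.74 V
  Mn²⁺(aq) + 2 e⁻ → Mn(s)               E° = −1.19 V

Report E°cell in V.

In the reaction as written, Cr³⁺(aq) is reduced (cathode) and Mn²⁺(aq) is produced by oxidation at the anode.
E°cell = E°(cathode) − E°(anode) = −0.74 − (−1.19) = +0.45 V.

+0.45 V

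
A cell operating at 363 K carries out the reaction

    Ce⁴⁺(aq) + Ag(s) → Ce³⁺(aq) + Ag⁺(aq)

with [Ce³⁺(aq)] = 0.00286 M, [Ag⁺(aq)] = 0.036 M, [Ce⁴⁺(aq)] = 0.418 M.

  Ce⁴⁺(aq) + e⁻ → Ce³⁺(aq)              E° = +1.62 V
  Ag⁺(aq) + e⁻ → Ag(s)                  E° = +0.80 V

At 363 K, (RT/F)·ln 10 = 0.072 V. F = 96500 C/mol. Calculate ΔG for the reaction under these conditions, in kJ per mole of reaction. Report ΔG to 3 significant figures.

With Ce⁴⁺/Ce³⁺ reduced at the cathode, E°cell = +1.62 − (+0.80) = +0.82 V and n = 1.
Q = ([Ce³⁺(aq)]·[Ag⁺(aq)]) / [Ce⁴⁺(aq)] = 0.000246, so log Q = −3.609 and E = +0.82 − (0.072/1)(−3.609) = +1.0798 V.
Then ΔG = −nFE = −1 × 96500 × +1.0798 J/mol = −104 kJ/mol.

−104 kJ/mol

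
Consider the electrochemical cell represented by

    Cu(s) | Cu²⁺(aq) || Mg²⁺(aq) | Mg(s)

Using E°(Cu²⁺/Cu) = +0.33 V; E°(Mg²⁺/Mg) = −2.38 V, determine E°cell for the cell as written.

−2.71 V

By convention the left-hand electrode in cell notation is the anode (oxidation) and the right-hand electrode is the cathode (reduction).
E°cell = E°(right) − E°(left) = −2.38 − (+0.33) = −2.71 V.
The negative sign shows that, as written, the cell would require an external voltage to drive the reaction.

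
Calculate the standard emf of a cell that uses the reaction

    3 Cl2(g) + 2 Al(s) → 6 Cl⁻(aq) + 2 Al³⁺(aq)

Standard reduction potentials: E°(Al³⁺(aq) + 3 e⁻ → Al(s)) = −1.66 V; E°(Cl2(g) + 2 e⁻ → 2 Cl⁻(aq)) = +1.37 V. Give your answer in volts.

+3.03 V

In the reaction as written, Cl2(g) is reduced (cathode) and Al³⁺(aq) is produced by oxidation at the anode.
E°cell = E°(cathode) − E°(anode) = +1.37 − (−1.66) = +3.03 V.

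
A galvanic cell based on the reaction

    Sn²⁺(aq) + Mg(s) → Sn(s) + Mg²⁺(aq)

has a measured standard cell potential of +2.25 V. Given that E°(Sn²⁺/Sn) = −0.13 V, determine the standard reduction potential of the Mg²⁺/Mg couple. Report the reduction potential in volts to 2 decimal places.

In the reaction as written the Sn²⁺/Sn couple is reduced (cathode) and Mg²⁺/Mg is oxidized (anode), so E°cell = E°(Sn²⁺/Sn) − E°(Mg²⁺/Mg).
E°(Mg²⁺/Mg) = E°(cathode) − E°cell = −0.13 − (+2.25) = −2.38 V.

−2.38 V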